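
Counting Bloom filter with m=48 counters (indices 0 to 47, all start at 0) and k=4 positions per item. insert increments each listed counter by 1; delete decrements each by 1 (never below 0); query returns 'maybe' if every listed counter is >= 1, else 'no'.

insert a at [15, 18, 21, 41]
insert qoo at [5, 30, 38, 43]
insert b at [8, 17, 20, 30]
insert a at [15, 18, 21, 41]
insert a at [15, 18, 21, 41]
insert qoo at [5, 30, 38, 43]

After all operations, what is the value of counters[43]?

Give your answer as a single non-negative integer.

Step 1: insert a at [15, 18, 21, 41] -> counters=[0,0,0,0,0,0,0,0,0,0,0,0,0,0,0,1,0,0,1,0,0,1,0,0,0,0,0,0,0,0,0,0,0,0,0,0,0,0,0,0,0,1,0,0,0,0,0,0]
Step 2: insert qoo at [5, 30, 38, 43] -> counters=[0,0,0,0,0,1,0,0,0,0,0,0,0,0,0,1,0,0,1,0,0,1,0,0,0,0,0,0,0,0,1,0,0,0,0,0,0,0,1,0,0,1,0,1,0,0,0,0]
Step 3: insert b at [8, 17, 20, 30] -> counters=[0,0,0,0,0,1,0,0,1,0,0,0,0,0,0,1,0,1,1,0,1,1,0,0,0,0,0,0,0,0,2,0,0,0,0,0,0,0,1,0,0,1,0,1,0,0,0,0]
Step 4: insert a at [15, 18, 21, 41] -> counters=[0,0,0,0,0,1,0,0,1,0,0,0,0,0,0,2,0,1,2,0,1,2,0,0,0,0,0,0,0,0,2,0,0,0,0,0,0,0,1,0,0,2,0,1,0,0,0,0]
Step 5: insert a at [15, 18, 21, 41] -> counters=[0,0,0,0,0,1,0,0,1,0,0,0,0,0,0,3,0,1,3,0,1,3,0,0,0,0,0,0,0,0,2,0,0,0,0,0,0,0,1,0,0,3,0,1,0,0,0,0]
Step 6: insert qoo at [5, 30, 38, 43] -> counters=[0,0,0,0,0,2,0,0,1,0,0,0,0,0,0,3,0,1,3,0,1,3,0,0,0,0,0,0,0,0,3,0,0,0,0,0,0,0,2,0,0,3,0,2,0,0,0,0]
Final counters=[0,0,0,0,0,2,0,0,1,0,0,0,0,0,0,3,0,1,3,0,1,3,0,0,0,0,0,0,0,0,3,0,0,0,0,0,0,0,2,0,0,3,0,2,0,0,0,0] -> counters[43]=2

Answer: 2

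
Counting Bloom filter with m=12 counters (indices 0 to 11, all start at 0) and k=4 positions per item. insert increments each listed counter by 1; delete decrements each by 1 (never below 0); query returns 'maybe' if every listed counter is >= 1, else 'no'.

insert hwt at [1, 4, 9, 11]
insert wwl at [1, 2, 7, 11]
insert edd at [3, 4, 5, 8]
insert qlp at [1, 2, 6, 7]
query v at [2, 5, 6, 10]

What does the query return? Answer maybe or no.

Step 1: insert hwt at [1, 4, 9, 11] -> counters=[0,1,0,0,1,0,0,0,0,1,0,1]
Step 2: insert wwl at [1, 2, 7, 11] -> counters=[0,2,1,0,1,0,0,1,0,1,0,2]
Step 3: insert edd at [3, 4, 5, 8] -> counters=[0,2,1,1,2,1,0,1,1,1,0,2]
Step 4: insert qlp at [1, 2, 6, 7] -> counters=[0,3,2,1,2,1,1,2,1,1,0,2]
Query v: check counters[2]=2 counters[5]=1 counters[6]=1 counters[10]=0 -> no

Answer: no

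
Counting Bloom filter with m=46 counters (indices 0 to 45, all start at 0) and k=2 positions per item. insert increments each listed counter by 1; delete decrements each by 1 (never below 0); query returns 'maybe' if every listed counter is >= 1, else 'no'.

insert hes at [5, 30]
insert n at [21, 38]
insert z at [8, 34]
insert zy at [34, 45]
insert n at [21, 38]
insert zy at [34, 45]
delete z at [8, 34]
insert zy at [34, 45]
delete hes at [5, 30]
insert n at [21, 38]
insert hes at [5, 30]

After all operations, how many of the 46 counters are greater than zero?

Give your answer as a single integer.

Step 1: insert hes at [5, 30] -> counters=[0,0,0,0,0,1,0,0,0,0,0,0,0,0,0,0,0,0,0,0,0,0,0,0,0,0,0,0,0,0,1,0,0,0,0,0,0,0,0,0,0,0,0,0,0,0]
Step 2: insert n at [21, 38] -> counters=[0,0,0,0,0,1,0,0,0,0,0,0,0,0,0,0,0,0,0,0,0,1,0,0,0,0,0,0,0,0,1,0,0,0,0,0,0,0,1,0,0,0,0,0,0,0]
Step 3: insert z at [8, 34] -> counters=[0,0,0,0,0,1,0,0,1,0,0,0,0,0,0,0,0,0,0,0,0,1,0,0,0,0,0,0,0,0,1,0,0,0,1,0,0,0,1,0,0,0,0,0,0,0]
Step 4: insert zy at [34, 45] -> counters=[0,0,0,0,0,1,0,0,1,0,0,0,0,0,0,0,0,0,0,0,0,1,0,0,0,0,0,0,0,0,1,0,0,0,2,0,0,0,1,0,0,0,0,0,0,1]
Step 5: insert n at [21, 38] -> counters=[0,0,0,0,0,1,0,0,1,0,0,0,0,0,0,0,0,0,0,0,0,2,0,0,0,0,0,0,0,0,1,0,0,0,2,0,0,0,2,0,0,0,0,0,0,1]
Step 6: insert zy at [34, 45] -> counters=[0,0,0,0,0,1,0,0,1,0,0,0,0,0,0,0,0,0,0,0,0,2,0,0,0,0,0,0,0,0,1,0,0,0,3,0,0,0,2,0,0,0,0,0,0,2]
Step 7: delete z at [8, 34] -> counters=[0,0,0,0,0,1,0,0,0,0,0,0,0,0,0,0,0,0,0,0,0,2,0,0,0,0,0,0,0,0,1,0,0,0,2,0,0,0,2,0,0,0,0,0,0,2]
Step 8: insert zy at [34, 45] -> counters=[0,0,0,0,0,1,0,0,0,0,0,0,0,0,0,0,0,0,0,0,0,2,0,0,0,0,0,0,0,0,1,0,0,0,3,0,0,0,2,0,0,0,0,0,0,3]
Step 9: delete hes at [5, 30] -> counters=[0,0,0,0,0,0,0,0,0,0,0,0,0,0,0,0,0,0,0,0,0,2,0,0,0,0,0,0,0,0,0,0,0,0,3,0,0,0,2,0,0,0,0,0,0,3]
Step 10: insert n at [21, 38] -> counters=[0,0,0,0,0,0,0,0,0,0,0,0,0,0,0,0,0,0,0,0,0,3,0,0,0,0,0,0,0,0,0,0,0,0,3,0,0,0,3,0,0,0,0,0,0,3]
Step 11: insert hes at [5, 30] -> counters=[0,0,0,0,0,1,0,0,0,0,0,0,0,0,0,0,0,0,0,0,0,3,0,0,0,0,0,0,0,0,1,0,0,0,3,0,0,0,3,0,0,0,0,0,0,3]
Final counters=[0,0,0,0,0,1,0,0,0,0,0,0,0,0,0,0,0,0,0,0,0,3,0,0,0,0,0,0,0,0,1,0,0,0,3,0,0,0,3,0,0,0,0,0,0,3] -> 6 nonzero

Answer: 6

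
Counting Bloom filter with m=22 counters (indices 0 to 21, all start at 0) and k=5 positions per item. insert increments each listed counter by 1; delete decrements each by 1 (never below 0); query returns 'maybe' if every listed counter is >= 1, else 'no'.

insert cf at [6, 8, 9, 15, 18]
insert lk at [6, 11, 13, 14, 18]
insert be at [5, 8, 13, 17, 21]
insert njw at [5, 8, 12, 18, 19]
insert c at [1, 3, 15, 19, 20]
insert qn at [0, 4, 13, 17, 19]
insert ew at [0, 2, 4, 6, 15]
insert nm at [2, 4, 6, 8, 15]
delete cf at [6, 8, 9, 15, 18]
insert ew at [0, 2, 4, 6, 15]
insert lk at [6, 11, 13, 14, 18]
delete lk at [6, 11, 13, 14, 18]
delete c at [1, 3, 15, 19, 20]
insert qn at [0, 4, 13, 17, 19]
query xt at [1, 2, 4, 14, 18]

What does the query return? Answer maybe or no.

Answer: no

Derivation:
Step 1: insert cf at [6, 8, 9, 15, 18] -> counters=[0,0,0,0,0,0,1,0,1,1,0,0,0,0,0,1,0,0,1,0,0,0]
Step 2: insert lk at [6, 11, 13, 14, 18] -> counters=[0,0,0,0,0,0,2,0,1,1,0,1,0,1,1,1,0,0,2,0,0,0]
Step 3: insert be at [5, 8, 13, 17, 21] -> counters=[0,0,0,0,0,1,2,0,2,1,0,1,0,2,1,1,0,1,2,0,0,1]
Step 4: insert njw at [5, 8, 12, 18, 19] -> counters=[0,0,0,0,0,2,2,0,3,1,0,1,1,2,1,1,0,1,3,1,0,1]
Step 5: insert c at [1, 3, 15, 19, 20] -> counters=[0,1,0,1,0,2,2,0,3,1,0,1,1,2,1,2,0,1,3,2,1,1]
Step 6: insert qn at [0, 4, 13, 17, 19] -> counters=[1,1,0,1,1,2,2,0,3,1,0,1,1,3,1,2,0,2,3,3,1,1]
Step 7: insert ew at [0, 2, 4, 6, 15] -> counters=[2,1,1,1,2,2,3,0,3,1,0,1,1,3,1,3,0,2,3,3,1,1]
Step 8: insert nm at [2, 4, 6, 8, 15] -> counters=[2,1,2,1,3,2,4,0,4,1,0,1,1,3,1,4,0,2,3,3,1,1]
Step 9: delete cf at [6, 8, 9, 15, 18] -> counters=[2,1,2,1,3,2,3,0,3,0,0,1,1,3,1,3,0,2,2,3,1,1]
Step 10: insert ew at [0, 2, 4, 6, 15] -> counters=[3,1,3,1,4,2,4,0,3,0,0,1,1,3,1,4,0,2,2,3,1,1]
Step 11: insert lk at [6, 11, 13, 14, 18] -> counters=[3,1,3,1,4,2,5,0,3,0,0,2,1,4,2,4,0,2,3,3,1,1]
Step 12: delete lk at [6, 11, 13, 14, 18] -> counters=[3,1,3,1,4,2,4,0,3,0,0,1,1,3,1,4,0,2,2,3,1,1]
Step 13: delete c at [1, 3, 15, 19, 20] -> counters=[3,0,3,0,4,2,4,0,3,0,0,1,1,3,1,3,0,2,2,2,0,1]
Step 14: insert qn at [0, 4, 13, 17, 19] -> counters=[4,0,3,0,5,2,4,0,3,0,0,1,1,4,1,3,0,3,2,3,0,1]
Query xt: check counters[1]=0 counters[2]=3 counters[4]=5 counters[14]=1 counters[18]=2 -> no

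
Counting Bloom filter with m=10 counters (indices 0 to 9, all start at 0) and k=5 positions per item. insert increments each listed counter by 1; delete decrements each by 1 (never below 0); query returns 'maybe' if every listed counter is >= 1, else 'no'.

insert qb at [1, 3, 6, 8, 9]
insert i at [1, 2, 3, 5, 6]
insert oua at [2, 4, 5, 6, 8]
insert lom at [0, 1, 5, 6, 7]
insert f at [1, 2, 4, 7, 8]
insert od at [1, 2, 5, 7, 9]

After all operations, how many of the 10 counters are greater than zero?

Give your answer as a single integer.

Answer: 10

Derivation:
Step 1: insert qb at [1, 3, 6, 8, 9] -> counters=[0,1,0,1,0,0,1,0,1,1]
Step 2: insert i at [1, 2, 3, 5, 6] -> counters=[0,2,1,2,0,1,2,0,1,1]
Step 3: insert oua at [2, 4, 5, 6, 8] -> counters=[0,2,2,2,1,2,3,0,2,1]
Step 4: insert lom at [0, 1, 5, 6, 7] -> counters=[1,3,2,2,1,3,4,1,2,1]
Step 5: insert f at [1, 2, 4, 7, 8] -> counters=[1,4,3,2,2,3,4,2,3,1]
Step 6: insert od at [1, 2, 5, 7, 9] -> counters=[1,5,4,2,2,4,4,3,3,2]
Final counters=[1,5,4,2,2,4,4,3,3,2] -> 10 nonzero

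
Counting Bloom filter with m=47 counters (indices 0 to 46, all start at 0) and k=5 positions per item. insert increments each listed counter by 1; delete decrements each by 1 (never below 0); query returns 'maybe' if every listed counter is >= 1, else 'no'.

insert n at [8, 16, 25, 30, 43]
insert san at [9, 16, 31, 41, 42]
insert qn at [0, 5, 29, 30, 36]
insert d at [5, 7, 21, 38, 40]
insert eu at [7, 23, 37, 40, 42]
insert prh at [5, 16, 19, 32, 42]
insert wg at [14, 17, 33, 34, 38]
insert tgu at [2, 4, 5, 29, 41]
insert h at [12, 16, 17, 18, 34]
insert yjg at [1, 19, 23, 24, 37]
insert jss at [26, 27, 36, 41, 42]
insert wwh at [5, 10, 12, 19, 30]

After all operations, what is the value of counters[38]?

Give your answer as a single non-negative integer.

Step 1: insert n at [8, 16, 25, 30, 43] -> counters=[0,0,0,0,0,0,0,0,1,0,0,0,0,0,0,0,1,0,0,0,0,0,0,0,0,1,0,0,0,0,1,0,0,0,0,0,0,0,0,0,0,0,0,1,0,0,0]
Step 2: insert san at [9, 16, 31, 41, 42] -> counters=[0,0,0,0,0,0,0,0,1,1,0,0,0,0,0,0,2,0,0,0,0,0,0,0,0,1,0,0,0,0,1,1,0,0,0,0,0,0,0,0,0,1,1,1,0,0,0]
Step 3: insert qn at [0, 5, 29, 30, 36] -> counters=[1,0,0,0,0,1,0,0,1,1,0,0,0,0,0,0,2,0,0,0,0,0,0,0,0,1,0,0,0,1,2,1,0,0,0,0,1,0,0,0,0,1,1,1,0,0,0]
Step 4: insert d at [5, 7, 21, 38, 40] -> counters=[1,0,0,0,0,2,0,1,1,1,0,0,0,0,0,0,2,0,0,0,0,1,0,0,0,1,0,0,0,1,2,1,0,0,0,0,1,0,1,0,1,1,1,1,0,0,0]
Step 5: insert eu at [7, 23, 37, 40, 42] -> counters=[1,0,0,0,0,2,0,2,1,1,0,0,0,0,0,0,2,0,0,0,0,1,0,1,0,1,0,0,0,1,2,1,0,0,0,0,1,1,1,0,2,1,2,1,0,0,0]
Step 6: insert prh at [5, 16, 19, 32, 42] -> counters=[1,0,0,0,0,3,0,2,1,1,0,0,0,0,0,0,3,0,0,1,0,1,0,1,0,1,0,0,0,1,2,1,1,0,0,0,1,1,1,0,2,1,3,1,0,0,0]
Step 7: insert wg at [14, 17, 33, 34, 38] -> counters=[1,0,0,0,0,3,0,2,1,1,0,0,0,0,1,0,3,1,0,1,0,1,0,1,0,1,0,0,0,1,2,1,1,1,1,0,1,1,2,0,2,1,3,1,0,0,0]
Step 8: insert tgu at [2, 4, 5, 29, 41] -> counters=[1,0,1,0,1,4,0,2,1,1,0,0,0,0,1,0,3,1,0,1,0,1,0,1,0,1,0,0,0,2,2,1,1,1,1,0,1,1,2,0,2,2,3,1,0,0,0]
Step 9: insert h at [12, 16, 17, 18, 34] -> counters=[1,0,1,0,1,4,0,2,1,1,0,0,1,0,1,0,4,2,1,1,0,1,0,1,0,1,0,0,0,2,2,1,1,1,2,0,1,1,2,0,2,2,3,1,0,0,0]
Step 10: insert yjg at [1, 19, 23, 24, 37] -> counters=[1,1,1,0,1,4,0,2,1,1,0,0,1,0,1,0,4,2,1,2,0,1,0,2,1,1,0,0,0,2,2,1,1,1,2,0,1,2,2,0,2,2,3,1,0,0,0]
Step 11: insert jss at [26, 27, 36, 41, 42] -> counters=[1,1,1,0,1,4,0,2,1,1,0,0,1,0,1,0,4,2,1,2,0,1,0,2,1,1,1,1,0,2,2,1,1,1,2,0,2,2,2,0,2,3,4,1,0,0,0]
Step 12: insert wwh at [5, 10, 12, 19, 30] -> counters=[1,1,1,0,1,5,0,2,1,1,1,0,2,0,1,0,4,2,1,3,0,1,0,2,1,1,1,1,0,2,3,1,1,1,2,0,2,2,2,0,2,3,4,1,0,0,0]
Final counters=[1,1,1,0,1,5,0,2,1,1,1,0,2,0,1,0,4,2,1,3,0,1,0,2,1,1,1,1,0,2,3,1,1,1,2,0,2,2,2,0,2,3,4,1,0,0,0] -> counters[38]=2

Answer: 2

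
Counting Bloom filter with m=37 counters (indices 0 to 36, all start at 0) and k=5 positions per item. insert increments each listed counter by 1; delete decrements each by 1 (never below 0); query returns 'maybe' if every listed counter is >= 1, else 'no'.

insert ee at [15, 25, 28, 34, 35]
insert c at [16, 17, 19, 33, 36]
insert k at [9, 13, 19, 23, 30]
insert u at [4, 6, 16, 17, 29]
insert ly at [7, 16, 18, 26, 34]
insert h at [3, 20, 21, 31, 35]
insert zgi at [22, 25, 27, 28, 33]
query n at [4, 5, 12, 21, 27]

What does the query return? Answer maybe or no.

Answer: no

Derivation:
Step 1: insert ee at [15, 25, 28, 34, 35] -> counters=[0,0,0,0,0,0,0,0,0,0,0,0,0,0,0,1,0,0,0,0,0,0,0,0,0,1,0,0,1,0,0,0,0,0,1,1,0]
Step 2: insert c at [16, 17, 19, 33, 36] -> counters=[0,0,0,0,0,0,0,0,0,0,0,0,0,0,0,1,1,1,0,1,0,0,0,0,0,1,0,0,1,0,0,0,0,1,1,1,1]
Step 3: insert k at [9, 13, 19, 23, 30] -> counters=[0,0,0,0,0,0,0,0,0,1,0,0,0,1,0,1,1,1,0,2,0,0,0,1,0,1,0,0,1,0,1,0,0,1,1,1,1]
Step 4: insert u at [4, 6, 16, 17, 29] -> counters=[0,0,0,0,1,0,1,0,0,1,0,0,0,1,0,1,2,2,0,2,0,0,0,1,0,1,0,0,1,1,1,0,0,1,1,1,1]
Step 5: insert ly at [7, 16, 18, 26, 34] -> counters=[0,0,0,0,1,0,1,1,0,1,0,0,0,1,0,1,3,2,1,2,0,0,0,1,0,1,1,0,1,1,1,0,0,1,2,1,1]
Step 6: insert h at [3, 20, 21, 31, 35] -> counters=[0,0,0,1,1,0,1,1,0,1,0,0,0,1,0,1,3,2,1,2,1,1,0,1,0,1,1,0,1,1,1,1,0,1,2,2,1]
Step 7: insert zgi at [22, 25, 27, 28, 33] -> counters=[0,0,0,1,1,0,1,1,0,1,0,0,0,1,0,1,3,2,1,2,1,1,1,1,0,2,1,1,2,1,1,1,0,2,2,2,1]
Query n: check counters[4]=1 counters[5]=0 counters[12]=0 counters[21]=1 counters[27]=1 -> no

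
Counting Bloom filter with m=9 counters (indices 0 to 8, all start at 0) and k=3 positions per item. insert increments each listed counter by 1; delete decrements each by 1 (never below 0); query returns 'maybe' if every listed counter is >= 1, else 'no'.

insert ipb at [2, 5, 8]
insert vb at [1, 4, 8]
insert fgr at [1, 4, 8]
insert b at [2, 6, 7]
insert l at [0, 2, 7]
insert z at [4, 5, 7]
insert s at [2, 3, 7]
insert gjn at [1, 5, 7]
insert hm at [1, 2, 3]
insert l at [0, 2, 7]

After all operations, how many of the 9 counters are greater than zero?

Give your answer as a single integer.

Step 1: insert ipb at [2, 5, 8] -> counters=[0,0,1,0,0,1,0,0,1]
Step 2: insert vb at [1, 4, 8] -> counters=[0,1,1,0,1,1,0,0,2]
Step 3: insert fgr at [1, 4, 8] -> counters=[0,2,1,0,2,1,0,0,3]
Step 4: insert b at [2, 6, 7] -> counters=[0,2,2,0,2,1,1,1,3]
Step 5: insert l at [0, 2, 7] -> counters=[1,2,3,0,2,1,1,2,3]
Step 6: insert z at [4, 5, 7] -> counters=[1,2,3,0,3,2,1,3,3]
Step 7: insert s at [2, 3, 7] -> counters=[1,2,4,1,3,2,1,4,3]
Step 8: insert gjn at [1, 5, 7] -> counters=[1,3,4,1,3,3,1,5,3]
Step 9: insert hm at [1, 2, 3] -> counters=[1,4,5,2,3,3,1,5,3]
Step 10: insert l at [0, 2, 7] -> counters=[2,4,6,2,3,3,1,6,3]
Final counters=[2,4,6,2,3,3,1,6,3] -> 9 nonzero

Answer: 9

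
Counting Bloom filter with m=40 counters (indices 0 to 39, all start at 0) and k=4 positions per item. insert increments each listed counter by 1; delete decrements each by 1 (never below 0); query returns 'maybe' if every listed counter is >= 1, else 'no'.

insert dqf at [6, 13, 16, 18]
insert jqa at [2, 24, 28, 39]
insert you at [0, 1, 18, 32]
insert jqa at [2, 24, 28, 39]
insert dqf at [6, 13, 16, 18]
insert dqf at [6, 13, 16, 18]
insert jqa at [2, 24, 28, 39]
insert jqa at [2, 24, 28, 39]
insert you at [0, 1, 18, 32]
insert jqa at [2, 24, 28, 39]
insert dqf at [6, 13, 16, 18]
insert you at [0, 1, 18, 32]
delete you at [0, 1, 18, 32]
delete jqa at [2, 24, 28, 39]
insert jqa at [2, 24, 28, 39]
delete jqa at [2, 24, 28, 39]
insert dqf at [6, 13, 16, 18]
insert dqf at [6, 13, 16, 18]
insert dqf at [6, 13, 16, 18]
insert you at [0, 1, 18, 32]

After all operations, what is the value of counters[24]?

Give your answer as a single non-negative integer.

Answer: 4

Derivation:
Step 1: insert dqf at [6, 13, 16, 18] -> counters=[0,0,0,0,0,0,1,0,0,0,0,0,0,1,0,0,1,0,1,0,0,0,0,0,0,0,0,0,0,0,0,0,0,0,0,0,0,0,0,0]
Step 2: insert jqa at [2, 24, 28, 39] -> counters=[0,0,1,0,0,0,1,0,0,0,0,0,0,1,0,0,1,0,1,0,0,0,0,0,1,0,0,0,1,0,0,0,0,0,0,0,0,0,0,1]
Step 3: insert you at [0, 1, 18, 32] -> counters=[1,1,1,0,0,0,1,0,0,0,0,0,0,1,0,0,1,0,2,0,0,0,0,0,1,0,0,0,1,0,0,0,1,0,0,0,0,0,0,1]
Step 4: insert jqa at [2, 24, 28, 39] -> counters=[1,1,2,0,0,0,1,0,0,0,0,0,0,1,0,0,1,0,2,0,0,0,0,0,2,0,0,0,2,0,0,0,1,0,0,0,0,0,0,2]
Step 5: insert dqf at [6, 13, 16, 18] -> counters=[1,1,2,0,0,0,2,0,0,0,0,0,0,2,0,0,2,0,3,0,0,0,0,0,2,0,0,0,2,0,0,0,1,0,0,0,0,0,0,2]
Step 6: insert dqf at [6, 13, 16, 18] -> counters=[1,1,2,0,0,0,3,0,0,0,0,0,0,3,0,0,3,0,4,0,0,0,0,0,2,0,0,0,2,0,0,0,1,0,0,0,0,0,0,2]
Step 7: insert jqa at [2, 24, 28, 39] -> counters=[1,1,3,0,0,0,3,0,0,0,0,0,0,3,0,0,3,0,4,0,0,0,0,0,3,0,0,0,3,0,0,0,1,0,0,0,0,0,0,3]
Step 8: insert jqa at [2, 24, 28, 39] -> counters=[1,1,4,0,0,0,3,0,0,0,0,0,0,3,0,0,3,0,4,0,0,0,0,0,4,0,0,0,4,0,0,0,1,0,0,0,0,0,0,4]
Step 9: insert you at [0, 1, 18, 32] -> counters=[2,2,4,0,0,0,3,0,0,0,0,0,0,3,0,0,3,0,5,0,0,0,0,0,4,0,0,0,4,0,0,0,2,0,0,0,0,0,0,4]
Step 10: insert jqa at [2, 24, 28, 39] -> counters=[2,2,5,0,0,0,3,0,0,0,0,0,0,3,0,0,3,0,5,0,0,0,0,0,5,0,0,0,5,0,0,0,2,0,0,0,0,0,0,5]
Step 11: insert dqf at [6, 13, 16, 18] -> counters=[2,2,5,0,0,0,4,0,0,0,0,0,0,4,0,0,4,0,6,0,0,0,0,0,5,0,0,0,5,0,0,0,2,0,0,0,0,0,0,5]
Step 12: insert you at [0, 1, 18, 32] -> counters=[3,3,5,0,0,0,4,0,0,0,0,0,0,4,0,0,4,0,7,0,0,0,0,0,5,0,0,0,5,0,0,0,3,0,0,0,0,0,0,5]
Step 13: delete you at [0, 1, 18, 32] -> counters=[2,2,5,0,0,0,4,0,0,0,0,0,0,4,0,0,4,0,6,0,0,0,0,0,5,0,0,0,5,0,0,0,2,0,0,0,0,0,0,5]
Step 14: delete jqa at [2, 24, 28, 39] -> counters=[2,2,4,0,0,0,4,0,0,0,0,0,0,4,0,0,4,0,6,0,0,0,0,0,4,0,0,0,4,0,0,0,2,0,0,0,0,0,0,4]
Step 15: insert jqa at [2, 24, 28, 39] -> counters=[2,2,5,0,0,0,4,0,0,0,0,0,0,4,0,0,4,0,6,0,0,0,0,0,5,0,0,0,5,0,0,0,2,0,0,0,0,0,0,5]
Step 16: delete jqa at [2, 24, 28, 39] -> counters=[2,2,4,0,0,0,4,0,0,0,0,0,0,4,0,0,4,0,6,0,0,0,0,0,4,0,0,0,4,0,0,0,2,0,0,0,0,0,0,4]
Step 17: insert dqf at [6, 13, 16, 18] -> counters=[2,2,4,0,0,0,5,0,0,0,0,0,0,5,0,0,5,0,7,0,0,0,0,0,4,0,0,0,4,0,0,0,2,0,0,0,0,0,0,4]
Step 18: insert dqf at [6, 13, 16, 18] -> counters=[2,2,4,0,0,0,6,0,0,0,0,0,0,6,0,0,6,0,8,0,0,0,0,0,4,0,0,0,4,0,0,0,2,0,0,0,0,0,0,4]
Step 19: insert dqf at [6, 13, 16, 18] -> counters=[2,2,4,0,0,0,7,0,0,0,0,0,0,7,0,0,7,0,9,0,0,0,0,0,4,0,0,0,4,0,0,0,2,0,0,0,0,0,0,4]
Step 20: insert you at [0, 1, 18, 32] -> counters=[3,3,4,0,0,0,7,0,0,0,0,0,0,7,0,0,7,0,10,0,0,0,0,0,4,0,0,0,4,0,0,0,3,0,0,0,0,0,0,4]
Final counters=[3,3,4,0,0,0,7,0,0,0,0,0,0,7,0,0,7,0,10,0,0,0,0,0,4,0,0,0,4,0,0,0,3,0,0,0,0,0,0,4] -> counters[24]=4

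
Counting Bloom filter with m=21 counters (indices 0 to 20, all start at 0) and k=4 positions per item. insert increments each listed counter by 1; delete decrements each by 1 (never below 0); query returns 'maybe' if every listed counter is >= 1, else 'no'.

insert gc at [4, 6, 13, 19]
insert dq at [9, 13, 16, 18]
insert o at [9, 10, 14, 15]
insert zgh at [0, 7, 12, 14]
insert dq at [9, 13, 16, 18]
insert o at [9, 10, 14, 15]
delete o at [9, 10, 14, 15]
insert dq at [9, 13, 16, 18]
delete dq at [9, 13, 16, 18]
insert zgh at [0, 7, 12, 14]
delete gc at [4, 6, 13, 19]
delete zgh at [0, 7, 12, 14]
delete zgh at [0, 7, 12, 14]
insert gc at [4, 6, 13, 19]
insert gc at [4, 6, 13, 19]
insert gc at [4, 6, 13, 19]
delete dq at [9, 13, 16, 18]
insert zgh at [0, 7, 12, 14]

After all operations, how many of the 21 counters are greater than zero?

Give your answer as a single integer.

Step 1: insert gc at [4, 6, 13, 19] -> counters=[0,0,0,0,1,0,1,0,0,0,0,0,0,1,0,0,0,0,0,1,0]
Step 2: insert dq at [9, 13, 16, 18] -> counters=[0,0,0,0,1,0,1,0,0,1,0,0,0,2,0,0,1,0,1,1,0]
Step 3: insert o at [9, 10, 14, 15] -> counters=[0,0,0,0,1,0,1,0,0,2,1,0,0,2,1,1,1,0,1,1,0]
Step 4: insert zgh at [0, 7, 12, 14] -> counters=[1,0,0,0,1,0,1,1,0,2,1,0,1,2,2,1,1,0,1,1,0]
Step 5: insert dq at [9, 13, 16, 18] -> counters=[1,0,0,0,1,0,1,1,0,3,1,0,1,3,2,1,2,0,2,1,0]
Step 6: insert o at [9, 10, 14, 15] -> counters=[1,0,0,0,1,0,1,1,0,4,2,0,1,3,3,2,2,0,2,1,0]
Step 7: delete o at [9, 10, 14, 15] -> counters=[1,0,0,0,1,0,1,1,0,3,1,0,1,3,2,1,2,0,2,1,0]
Step 8: insert dq at [9, 13, 16, 18] -> counters=[1,0,0,0,1,0,1,1,0,4,1,0,1,4,2,1,3,0,3,1,0]
Step 9: delete dq at [9, 13, 16, 18] -> counters=[1,0,0,0,1,0,1,1,0,3,1,0,1,3,2,1,2,0,2,1,0]
Step 10: insert zgh at [0, 7, 12, 14] -> counters=[2,0,0,0,1,0,1,2,0,3,1,0,2,3,3,1,2,0,2,1,0]
Step 11: delete gc at [4, 6, 13, 19] -> counters=[2,0,0,0,0,0,0,2,0,3,1,0,2,2,3,1,2,0,2,0,0]
Step 12: delete zgh at [0, 7, 12, 14] -> counters=[1,0,0,0,0,0,0,1,0,3,1,0,1,2,2,1,2,0,2,0,0]
Step 13: delete zgh at [0, 7, 12, 14] -> counters=[0,0,0,0,0,0,0,0,0,3,1,0,0,2,1,1,2,0,2,0,0]
Step 14: insert gc at [4, 6, 13, 19] -> counters=[0,0,0,0,1,0,1,0,0,3,1,0,0,3,1,1,2,0,2,1,0]
Step 15: insert gc at [4, 6, 13, 19] -> counters=[0,0,0,0,2,0,2,0,0,3,1,0,0,4,1,1,2,0,2,2,0]
Step 16: insert gc at [4, 6, 13, 19] -> counters=[0,0,0,0,3,0,3,0,0,3,1,0,0,5,1,1,2,0,2,3,0]
Step 17: delete dq at [9, 13, 16, 18] -> counters=[0,0,0,0,3,0,3,0,0,2,1,0,0,4,1,1,1,0,1,3,0]
Step 18: insert zgh at [0, 7, 12, 14] -> counters=[1,0,0,0,3,0,3,1,0,2,1,0,1,4,2,1,1,0,1,3,0]
Final counters=[1,0,0,0,3,0,3,1,0,2,1,0,1,4,2,1,1,0,1,3,0] -> 13 nonzero

Answer: 13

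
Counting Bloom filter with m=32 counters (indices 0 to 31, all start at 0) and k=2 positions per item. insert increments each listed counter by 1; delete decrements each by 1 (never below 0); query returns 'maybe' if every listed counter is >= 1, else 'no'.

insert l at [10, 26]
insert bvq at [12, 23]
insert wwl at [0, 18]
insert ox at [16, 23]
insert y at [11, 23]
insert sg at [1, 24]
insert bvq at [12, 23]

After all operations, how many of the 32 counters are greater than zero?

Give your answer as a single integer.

Answer: 10

Derivation:
Step 1: insert l at [10, 26] -> counters=[0,0,0,0,0,0,0,0,0,0,1,0,0,0,0,0,0,0,0,0,0,0,0,0,0,0,1,0,0,0,0,0]
Step 2: insert bvq at [12, 23] -> counters=[0,0,0,0,0,0,0,0,0,0,1,0,1,0,0,0,0,0,0,0,0,0,0,1,0,0,1,0,0,0,0,0]
Step 3: insert wwl at [0, 18] -> counters=[1,0,0,0,0,0,0,0,0,0,1,0,1,0,0,0,0,0,1,0,0,0,0,1,0,0,1,0,0,0,0,0]
Step 4: insert ox at [16, 23] -> counters=[1,0,0,0,0,0,0,0,0,0,1,0,1,0,0,0,1,0,1,0,0,0,0,2,0,0,1,0,0,0,0,0]
Step 5: insert y at [11, 23] -> counters=[1,0,0,0,0,0,0,0,0,0,1,1,1,0,0,0,1,0,1,0,0,0,0,3,0,0,1,0,0,0,0,0]
Step 6: insert sg at [1, 24] -> counters=[1,1,0,0,0,0,0,0,0,0,1,1,1,0,0,0,1,0,1,0,0,0,0,3,1,0,1,0,0,0,0,0]
Step 7: insert bvq at [12, 23] -> counters=[1,1,0,0,0,0,0,0,0,0,1,1,2,0,0,0,1,0,1,0,0,0,0,4,1,0,1,0,0,0,0,0]
Final counters=[1,1,0,0,0,0,0,0,0,0,1,1,2,0,0,0,1,0,1,0,0,0,0,4,1,0,1,0,0,0,0,0] -> 10 nonzero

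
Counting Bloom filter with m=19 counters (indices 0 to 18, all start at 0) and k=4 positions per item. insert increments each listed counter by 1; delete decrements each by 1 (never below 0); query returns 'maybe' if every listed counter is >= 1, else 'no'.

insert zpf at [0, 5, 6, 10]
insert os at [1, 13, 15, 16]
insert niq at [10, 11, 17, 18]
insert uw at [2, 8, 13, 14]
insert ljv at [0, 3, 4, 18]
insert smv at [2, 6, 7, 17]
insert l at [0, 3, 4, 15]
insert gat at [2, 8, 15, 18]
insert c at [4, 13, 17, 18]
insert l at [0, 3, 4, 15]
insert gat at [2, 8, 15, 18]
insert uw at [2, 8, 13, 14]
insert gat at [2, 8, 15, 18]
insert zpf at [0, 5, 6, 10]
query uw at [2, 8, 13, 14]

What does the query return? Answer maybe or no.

Step 1: insert zpf at [0, 5, 6, 10] -> counters=[1,0,0,0,0,1,1,0,0,0,1,0,0,0,0,0,0,0,0]
Step 2: insert os at [1, 13, 15, 16] -> counters=[1,1,0,0,0,1,1,0,0,0,1,0,0,1,0,1,1,0,0]
Step 3: insert niq at [10, 11, 17, 18] -> counters=[1,1,0,0,0,1,1,0,0,0,2,1,0,1,0,1,1,1,1]
Step 4: insert uw at [2, 8, 13, 14] -> counters=[1,1,1,0,0,1,1,0,1,0,2,1,0,2,1,1,1,1,1]
Step 5: insert ljv at [0, 3, 4, 18] -> counters=[2,1,1,1,1,1,1,0,1,0,2,1,0,2,1,1,1,1,2]
Step 6: insert smv at [2, 6, 7, 17] -> counters=[2,1,2,1,1,1,2,1,1,0,2,1,0,2,1,1,1,2,2]
Step 7: insert l at [0, 3, 4, 15] -> counters=[3,1,2,2,2,1,2,1,1,0,2,1,0,2,1,2,1,2,2]
Step 8: insert gat at [2, 8, 15, 18] -> counters=[3,1,3,2,2,1,2,1,2,0,2,1,0,2,1,3,1,2,3]
Step 9: insert c at [4, 13, 17, 18] -> counters=[3,1,3,2,3,1,2,1,2,0,2,1,0,3,1,3,1,3,4]
Step 10: insert l at [0, 3, 4, 15] -> counters=[4,1,3,3,4,1,2,1,2,0,2,1,0,3,1,4,1,3,4]
Step 11: insert gat at [2, 8, 15, 18] -> counters=[4,1,4,3,4,1,2,1,3,0,2,1,0,3,1,5,1,3,5]
Step 12: insert uw at [2, 8, 13, 14] -> counters=[4,1,5,3,4,1,2,1,4,0,2,1,0,4,2,5,1,3,5]
Step 13: insert gat at [2, 8, 15, 18] -> counters=[4,1,6,3,4,1,2,1,5,0,2,1,0,4,2,6,1,3,6]
Step 14: insert zpf at [0, 5, 6, 10] -> counters=[5,1,6,3,4,2,3,1,5,0,3,1,0,4,2,6,1,3,6]
Query uw: check counters[2]=6 counters[8]=5 counters[13]=4 counters[14]=2 -> maybe

Answer: maybe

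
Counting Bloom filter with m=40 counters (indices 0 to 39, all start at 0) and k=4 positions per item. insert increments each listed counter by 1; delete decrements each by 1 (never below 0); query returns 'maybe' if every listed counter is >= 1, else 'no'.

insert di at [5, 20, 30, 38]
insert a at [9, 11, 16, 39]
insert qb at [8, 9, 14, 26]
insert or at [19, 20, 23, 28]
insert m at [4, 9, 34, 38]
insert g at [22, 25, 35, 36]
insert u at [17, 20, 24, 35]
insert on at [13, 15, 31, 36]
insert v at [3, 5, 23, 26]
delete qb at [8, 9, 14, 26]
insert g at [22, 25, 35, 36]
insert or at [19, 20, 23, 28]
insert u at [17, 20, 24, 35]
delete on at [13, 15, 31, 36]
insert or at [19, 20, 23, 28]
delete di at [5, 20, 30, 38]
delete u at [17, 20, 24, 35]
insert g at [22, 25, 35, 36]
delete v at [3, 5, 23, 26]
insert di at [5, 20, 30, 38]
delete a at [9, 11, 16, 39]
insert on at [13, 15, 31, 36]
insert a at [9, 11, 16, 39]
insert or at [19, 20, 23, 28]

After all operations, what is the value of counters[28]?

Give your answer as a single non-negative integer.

Step 1: insert di at [5, 20, 30, 38] -> counters=[0,0,0,0,0,1,0,0,0,0,0,0,0,0,0,0,0,0,0,0,1,0,0,0,0,0,0,0,0,0,1,0,0,0,0,0,0,0,1,0]
Step 2: insert a at [9, 11, 16, 39] -> counters=[0,0,0,0,0,1,0,0,0,1,0,1,0,0,0,0,1,0,0,0,1,0,0,0,0,0,0,0,0,0,1,0,0,0,0,0,0,0,1,1]
Step 3: insert qb at [8, 9, 14, 26] -> counters=[0,0,0,0,0,1,0,0,1,2,0,1,0,0,1,0,1,0,0,0,1,0,0,0,0,0,1,0,0,0,1,0,0,0,0,0,0,0,1,1]
Step 4: insert or at [19, 20, 23, 28] -> counters=[0,0,0,0,0,1,0,0,1,2,0,1,0,0,1,0,1,0,0,1,2,0,0,1,0,0,1,0,1,0,1,0,0,0,0,0,0,0,1,1]
Step 5: insert m at [4, 9, 34, 38] -> counters=[0,0,0,0,1,1,0,0,1,3,0,1,0,0,1,0,1,0,0,1,2,0,0,1,0,0,1,0,1,0,1,0,0,0,1,0,0,0,2,1]
Step 6: insert g at [22, 25, 35, 36] -> counters=[0,0,0,0,1,1,0,0,1,3,0,1,0,0,1,0,1,0,0,1,2,0,1,1,0,1,1,0,1,0,1,0,0,0,1,1,1,0,2,1]
Step 7: insert u at [17, 20, 24, 35] -> counters=[0,0,0,0,1,1,0,0,1,3,0,1,0,0,1,0,1,1,0,1,3,0,1,1,1,1,1,0,1,0,1,0,0,0,1,2,1,0,2,1]
Step 8: insert on at [13, 15, 31, 36] -> counters=[0,0,0,0,1,1,0,0,1,3,0,1,0,1,1,1,1,1,0,1,3,0,1,1,1,1,1,0,1,0,1,1,0,0,1,2,2,0,2,1]
Step 9: insert v at [3, 5, 23, 26] -> counters=[0,0,0,1,1,2,0,0,1,3,0,1,0,1,1,1,1,1,0,1,3,0,1,2,1,1,2,0,1,0,1,1,0,0,1,2,2,0,2,1]
Step 10: delete qb at [8, 9, 14, 26] -> counters=[0,0,0,1,1,2,0,0,0,2,0,1,0,1,0,1,1,1,0,1,3,0,1,2,1,1,1,0,1,0,1,1,0,0,1,2,2,0,2,1]
Step 11: insert g at [22, 25, 35, 36] -> counters=[0,0,0,1,1,2,0,0,0,2,0,1,0,1,0,1,1,1,0,1,3,0,2,2,1,2,1,0,1,0,1,1,0,0,1,3,3,0,2,1]
Step 12: insert or at [19, 20, 23, 28] -> counters=[0,0,0,1,1,2,0,0,0,2,0,1,0,1,0,1,1,1,0,2,4,0,2,3,1,2,1,0,2,0,1,1,0,0,1,3,3,0,2,1]
Step 13: insert u at [17, 20, 24, 35] -> counters=[0,0,0,1,1,2,0,0,0,2,0,1,0,1,0,1,1,2,0,2,5,0,2,3,2,2,1,0,2,0,1,1,0,0,1,4,3,0,2,1]
Step 14: delete on at [13, 15, 31, 36] -> counters=[0,0,0,1,1,2,0,0,0,2,0,1,0,0,0,0,1,2,0,2,5,0,2,3,2,2,1,0,2,0,1,0,0,0,1,4,2,0,2,1]
Step 15: insert or at [19, 20, 23, 28] -> counters=[0,0,0,1,1,2,0,0,0,2,0,1,0,0,0,0,1,2,0,3,6,0,2,4,2,2,1,0,3,0,1,0,0,0,1,4,2,0,2,1]
Step 16: delete di at [5, 20, 30, 38] -> counters=[0,0,0,1,1,1,0,0,0,2,0,1,0,0,0,0,1,2,0,3,5,0,2,4,2,2,1,0,3,0,0,0,0,0,1,4,2,0,1,1]
Step 17: delete u at [17, 20, 24, 35] -> counters=[0,0,0,1,1,1,0,0,0,2,0,1,0,0,0,0,1,1,0,3,4,0,2,4,1,2,1,0,3,0,0,0,0,0,1,3,2,0,1,1]
Step 18: insert g at [22, 25, 35, 36] -> counters=[0,0,0,1,1,1,0,0,0,2,0,1,0,0,0,0,1,1,0,3,4,0,3,4,1,3,1,0,3,0,0,0,0,0,1,4,3,0,1,1]
Step 19: delete v at [3, 5, 23, 26] -> counters=[0,0,0,0,1,0,0,0,0,2,0,1,0,0,0,0,1,1,0,3,4,0,3,3,1,3,0,0,3,0,0,0,0,0,1,4,3,0,1,1]
Step 20: insert di at [5, 20, 30, 38] -> counters=[0,0,0,0,1,1,0,0,0,2,0,1,0,0,0,0,1,1,0,3,5,0,3,3,1,3,0,0,3,0,1,0,0,0,1,4,3,0,2,1]
Step 21: delete a at [9, 11, 16, 39] -> counters=[0,0,0,0,1,1,0,0,0,1,0,0,0,0,0,0,0,1,0,3,5,0,3,3,1,3,0,0,3,0,1,0,0,0,1,4,3,0,2,0]
Step 22: insert on at [13, 15, 31, 36] -> counters=[0,0,0,0,1,1,0,0,0,1,0,0,0,1,0,1,0,1,0,3,5,0,3,3,1,3,0,0,3,0,1,1,0,0,1,4,4,0,2,0]
Step 23: insert a at [9, 11, 16, 39] -> counters=[0,0,0,0,1,1,0,0,0,2,0,1,0,1,0,1,1,1,0,3,5,0,3,3,1,3,0,0,3,0,1,1,0,0,1,4,4,0,2,1]
Step 24: insert or at [19, 20, 23, 28] -> counters=[0,0,0,0,1,1,0,0,0,2,0,1,0,1,0,1,1,1,0,4,6,0,3,4,1,3,0,0,4,0,1,1,0,0,1,4,4,0,2,1]
Final counters=[0,0,0,0,1,1,0,0,0,2,0,1,0,1,0,1,1,1,0,4,6,0,3,4,1,3,0,0,4,0,1,1,0,0,1,4,4,0,2,1] -> counters[28]=4

Answer: 4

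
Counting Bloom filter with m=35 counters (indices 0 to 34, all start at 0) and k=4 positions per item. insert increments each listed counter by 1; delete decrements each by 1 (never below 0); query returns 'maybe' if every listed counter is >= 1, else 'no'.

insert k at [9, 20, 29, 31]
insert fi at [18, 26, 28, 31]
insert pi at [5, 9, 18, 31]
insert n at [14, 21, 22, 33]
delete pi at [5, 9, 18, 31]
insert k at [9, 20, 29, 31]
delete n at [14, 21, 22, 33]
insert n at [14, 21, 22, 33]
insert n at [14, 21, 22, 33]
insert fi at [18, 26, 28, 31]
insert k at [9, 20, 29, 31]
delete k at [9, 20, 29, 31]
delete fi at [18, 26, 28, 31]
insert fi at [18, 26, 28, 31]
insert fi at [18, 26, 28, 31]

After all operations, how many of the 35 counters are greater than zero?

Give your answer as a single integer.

Answer: 11

Derivation:
Step 1: insert k at [9, 20, 29, 31] -> counters=[0,0,0,0,0,0,0,0,0,1,0,0,0,0,0,0,0,0,0,0,1,0,0,0,0,0,0,0,0,1,0,1,0,0,0]
Step 2: insert fi at [18, 26, 28, 31] -> counters=[0,0,0,0,0,0,0,0,0,1,0,0,0,0,0,0,0,0,1,0,1,0,0,0,0,0,1,0,1,1,0,2,0,0,0]
Step 3: insert pi at [5, 9, 18, 31] -> counters=[0,0,0,0,0,1,0,0,0,2,0,0,0,0,0,0,0,0,2,0,1,0,0,0,0,0,1,0,1,1,0,3,0,0,0]
Step 4: insert n at [14, 21, 22, 33] -> counters=[0,0,0,0,0,1,0,0,0,2,0,0,0,0,1,0,0,0,2,0,1,1,1,0,0,0,1,0,1,1,0,3,0,1,0]
Step 5: delete pi at [5, 9, 18, 31] -> counters=[0,0,0,0,0,0,0,0,0,1,0,0,0,0,1,0,0,0,1,0,1,1,1,0,0,0,1,0,1,1,0,2,0,1,0]
Step 6: insert k at [9, 20, 29, 31] -> counters=[0,0,0,0,0,0,0,0,0,2,0,0,0,0,1,0,0,0,1,0,2,1,1,0,0,0,1,0,1,2,0,3,0,1,0]
Step 7: delete n at [14, 21, 22, 33] -> counters=[0,0,0,0,0,0,0,0,0,2,0,0,0,0,0,0,0,0,1,0,2,0,0,0,0,0,1,0,1,2,0,3,0,0,0]
Step 8: insert n at [14, 21, 22, 33] -> counters=[0,0,0,0,0,0,0,0,0,2,0,0,0,0,1,0,0,0,1,0,2,1,1,0,0,0,1,0,1,2,0,3,0,1,0]
Step 9: insert n at [14, 21, 22, 33] -> counters=[0,0,0,0,0,0,0,0,0,2,0,0,0,0,2,0,0,0,1,0,2,2,2,0,0,0,1,0,1,2,0,3,0,2,0]
Step 10: insert fi at [18, 26, 28, 31] -> counters=[0,0,0,0,0,0,0,0,0,2,0,0,0,0,2,0,0,0,2,0,2,2,2,0,0,0,2,0,2,2,0,4,0,2,0]
Step 11: insert k at [9, 20, 29, 31] -> counters=[0,0,0,0,0,0,0,0,0,3,0,0,0,0,2,0,0,0,2,0,3,2,2,0,0,0,2,0,2,3,0,5,0,2,0]
Step 12: delete k at [9, 20, 29, 31] -> counters=[0,0,0,0,0,0,0,0,0,2,0,0,0,0,2,0,0,0,2,0,2,2,2,0,0,0,2,0,2,2,0,4,0,2,0]
Step 13: delete fi at [18, 26, 28, 31] -> counters=[0,0,0,0,0,0,0,0,0,2,0,0,0,0,2,0,0,0,1,0,2,2,2,0,0,0,1,0,1,2,0,3,0,2,0]
Step 14: insert fi at [18, 26, 28, 31] -> counters=[0,0,0,0,0,0,0,0,0,2,0,0,0,0,2,0,0,0,2,0,2,2,2,0,0,0,2,0,2,2,0,4,0,2,0]
Step 15: insert fi at [18, 26, 28, 31] -> counters=[0,0,0,0,0,0,0,0,0,2,0,0,0,0,2,0,0,0,3,0,2,2,2,0,0,0,3,0,3,2,0,5,0,2,0]
Final counters=[0,0,0,0,0,0,0,0,0,2,0,0,0,0,2,0,0,0,3,0,2,2,2,0,0,0,3,0,3,2,0,5,0,2,0] -> 11 nonzero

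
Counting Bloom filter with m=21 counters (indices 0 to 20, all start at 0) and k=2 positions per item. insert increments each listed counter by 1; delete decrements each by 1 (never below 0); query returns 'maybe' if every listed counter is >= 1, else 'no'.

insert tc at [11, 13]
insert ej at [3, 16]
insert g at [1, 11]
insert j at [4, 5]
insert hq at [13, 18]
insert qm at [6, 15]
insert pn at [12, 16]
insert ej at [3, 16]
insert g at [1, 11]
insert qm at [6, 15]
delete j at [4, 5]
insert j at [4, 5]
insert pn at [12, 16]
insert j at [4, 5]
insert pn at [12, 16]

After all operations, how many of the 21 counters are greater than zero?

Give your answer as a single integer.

Step 1: insert tc at [11, 13] -> counters=[0,0,0,0,0,0,0,0,0,0,0,1,0,1,0,0,0,0,0,0,0]
Step 2: insert ej at [3, 16] -> counters=[0,0,0,1,0,0,0,0,0,0,0,1,0,1,0,0,1,0,0,0,0]
Step 3: insert g at [1, 11] -> counters=[0,1,0,1,0,0,0,0,0,0,0,2,0,1,0,0,1,0,0,0,0]
Step 4: insert j at [4, 5] -> counters=[0,1,0,1,1,1,0,0,0,0,0,2,0,1,0,0,1,0,0,0,0]
Step 5: insert hq at [13, 18] -> counters=[0,1,0,1,1,1,0,0,0,0,0,2,0,2,0,0,1,0,1,0,0]
Step 6: insert qm at [6, 15] -> counters=[0,1,0,1,1,1,1,0,0,0,0,2,0,2,0,1,1,0,1,0,0]
Step 7: insert pn at [12, 16] -> counters=[0,1,0,1,1,1,1,0,0,0,0,2,1,2,0,1,2,0,1,0,0]
Step 8: insert ej at [3, 16] -> counters=[0,1,0,2,1,1,1,0,0,0,0,2,1,2,0,1,3,0,1,0,0]
Step 9: insert g at [1, 11] -> counters=[0,2,0,2,1,1,1,0,0,0,0,3,1,2,0,1,3,0,1,0,0]
Step 10: insert qm at [6, 15] -> counters=[0,2,0,2,1,1,2,0,0,0,0,3,1,2,0,2,3,0,1,0,0]
Step 11: delete j at [4, 5] -> counters=[0,2,0,2,0,0,2,0,0,0,0,3,1,2,0,2,3,0,1,0,0]
Step 12: insert j at [4, 5] -> counters=[0,2,0,2,1,1,2,0,0,0,0,3,1,2,0,2,3,0,1,0,0]
Step 13: insert pn at [12, 16] -> counters=[0,2,0,2,1,1,2,0,0,0,0,3,2,2,0,2,4,0,1,0,0]
Step 14: insert j at [4, 5] -> counters=[0,2,0,2,2,2,2,0,0,0,0,3,2,2,0,2,4,0,1,0,0]
Step 15: insert pn at [12, 16] -> counters=[0,2,0,2,2,2,2,0,0,0,0,3,3,2,0,2,5,0,1,0,0]
Final counters=[0,2,0,2,2,2,2,0,0,0,0,3,3,2,0,2,5,0,1,0,0] -> 11 nonzero

Answer: 11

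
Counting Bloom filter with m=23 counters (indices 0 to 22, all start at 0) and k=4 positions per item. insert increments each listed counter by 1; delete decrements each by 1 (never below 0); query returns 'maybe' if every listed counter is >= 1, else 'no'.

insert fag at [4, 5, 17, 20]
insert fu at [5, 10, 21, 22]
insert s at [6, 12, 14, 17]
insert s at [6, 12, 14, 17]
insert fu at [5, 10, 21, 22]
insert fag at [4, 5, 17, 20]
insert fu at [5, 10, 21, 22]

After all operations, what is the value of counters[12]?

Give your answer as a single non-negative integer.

Step 1: insert fag at [4, 5, 17, 20] -> counters=[0,0,0,0,1,1,0,0,0,0,0,0,0,0,0,0,0,1,0,0,1,0,0]
Step 2: insert fu at [5, 10, 21, 22] -> counters=[0,0,0,0,1,2,0,0,0,0,1,0,0,0,0,0,0,1,0,0,1,1,1]
Step 3: insert s at [6, 12, 14, 17] -> counters=[0,0,0,0,1,2,1,0,0,0,1,0,1,0,1,0,0,2,0,0,1,1,1]
Step 4: insert s at [6, 12, 14, 17] -> counters=[0,0,0,0,1,2,2,0,0,0,1,0,2,0,2,0,0,3,0,0,1,1,1]
Step 5: insert fu at [5, 10, 21, 22] -> counters=[0,0,0,0,1,3,2,0,0,0,2,0,2,0,2,0,0,3,0,0,1,2,2]
Step 6: insert fag at [4, 5, 17, 20] -> counters=[0,0,0,0,2,4,2,0,0,0,2,0,2,0,2,0,0,4,0,0,2,2,2]
Step 7: insert fu at [5, 10, 21, 22] -> counters=[0,0,0,0,2,5,2,0,0,0,3,0,2,0,2,0,0,4,0,0,2,3,3]
Final counters=[0,0,0,0,2,5,2,0,0,0,3,0,2,0,2,0,0,4,0,0,2,3,3] -> counters[12]=2

Answer: 2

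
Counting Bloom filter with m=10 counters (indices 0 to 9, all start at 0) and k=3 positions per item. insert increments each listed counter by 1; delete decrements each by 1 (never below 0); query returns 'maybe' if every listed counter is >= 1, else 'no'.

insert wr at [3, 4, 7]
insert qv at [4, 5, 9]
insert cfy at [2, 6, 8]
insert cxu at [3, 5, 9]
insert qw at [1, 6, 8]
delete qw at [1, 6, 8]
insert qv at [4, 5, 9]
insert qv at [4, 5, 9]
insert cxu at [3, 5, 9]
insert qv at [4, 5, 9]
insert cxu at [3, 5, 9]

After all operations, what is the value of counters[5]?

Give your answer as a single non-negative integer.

Step 1: insert wr at [3, 4, 7] -> counters=[0,0,0,1,1,0,0,1,0,0]
Step 2: insert qv at [4, 5, 9] -> counters=[0,0,0,1,2,1,0,1,0,1]
Step 3: insert cfy at [2, 6, 8] -> counters=[0,0,1,1,2,1,1,1,1,1]
Step 4: insert cxu at [3, 5, 9] -> counters=[0,0,1,2,2,2,1,1,1,2]
Step 5: insert qw at [1, 6, 8] -> counters=[0,1,1,2,2,2,2,1,2,2]
Step 6: delete qw at [1, 6, 8] -> counters=[0,0,1,2,2,2,1,1,1,2]
Step 7: insert qv at [4, 5, 9] -> counters=[0,0,1,2,3,3,1,1,1,3]
Step 8: insert qv at [4, 5, 9] -> counters=[0,0,1,2,4,4,1,1,1,4]
Step 9: insert cxu at [3, 5, 9] -> counters=[0,0,1,3,4,5,1,1,1,5]
Step 10: insert qv at [4, 5, 9] -> counters=[0,0,1,3,5,6,1,1,1,6]
Step 11: insert cxu at [3, 5, 9] -> counters=[0,0,1,4,5,7,1,1,1,7]
Final counters=[0,0,1,4,5,7,1,1,1,7] -> counters[5]=7

Answer: 7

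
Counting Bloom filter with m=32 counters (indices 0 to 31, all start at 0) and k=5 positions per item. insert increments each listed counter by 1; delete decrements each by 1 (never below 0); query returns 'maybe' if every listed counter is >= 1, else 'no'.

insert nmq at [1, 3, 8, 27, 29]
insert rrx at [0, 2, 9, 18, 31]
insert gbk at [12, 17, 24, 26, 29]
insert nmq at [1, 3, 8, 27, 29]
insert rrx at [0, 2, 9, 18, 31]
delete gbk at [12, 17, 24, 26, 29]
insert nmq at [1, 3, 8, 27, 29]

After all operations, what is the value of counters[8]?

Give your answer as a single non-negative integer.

Answer: 3

Derivation:
Step 1: insert nmq at [1, 3, 8, 27, 29] -> counters=[0,1,0,1,0,0,0,0,1,0,0,0,0,0,0,0,0,0,0,0,0,0,0,0,0,0,0,1,0,1,0,0]
Step 2: insert rrx at [0, 2, 9, 18, 31] -> counters=[1,1,1,1,0,0,0,0,1,1,0,0,0,0,0,0,0,0,1,0,0,0,0,0,0,0,0,1,0,1,0,1]
Step 3: insert gbk at [12, 17, 24, 26, 29] -> counters=[1,1,1,1,0,0,0,0,1,1,0,0,1,0,0,0,0,1,1,0,0,0,0,0,1,0,1,1,0,2,0,1]
Step 4: insert nmq at [1, 3, 8, 27, 29] -> counters=[1,2,1,2,0,0,0,0,2,1,0,0,1,0,0,0,0,1,1,0,0,0,0,0,1,0,1,2,0,3,0,1]
Step 5: insert rrx at [0, 2, 9, 18, 31] -> counters=[2,2,2,2,0,0,0,0,2,2,0,0,1,0,0,0,0,1,2,0,0,0,0,0,1,0,1,2,0,3,0,2]
Step 6: delete gbk at [12, 17, 24, 26, 29] -> counters=[2,2,2,2,0,0,0,0,2,2,0,0,0,0,0,0,0,0,2,0,0,0,0,0,0,0,0,2,0,2,0,2]
Step 7: insert nmq at [1, 3, 8, 27, 29] -> counters=[2,3,2,3,0,0,0,0,3,2,0,0,0,0,0,0,0,0,2,0,0,0,0,0,0,0,0,3,0,3,0,2]
Final counters=[2,3,2,3,0,0,0,0,3,2,0,0,0,0,0,0,0,0,2,0,0,0,0,0,0,0,0,3,0,3,0,2] -> counters[8]=3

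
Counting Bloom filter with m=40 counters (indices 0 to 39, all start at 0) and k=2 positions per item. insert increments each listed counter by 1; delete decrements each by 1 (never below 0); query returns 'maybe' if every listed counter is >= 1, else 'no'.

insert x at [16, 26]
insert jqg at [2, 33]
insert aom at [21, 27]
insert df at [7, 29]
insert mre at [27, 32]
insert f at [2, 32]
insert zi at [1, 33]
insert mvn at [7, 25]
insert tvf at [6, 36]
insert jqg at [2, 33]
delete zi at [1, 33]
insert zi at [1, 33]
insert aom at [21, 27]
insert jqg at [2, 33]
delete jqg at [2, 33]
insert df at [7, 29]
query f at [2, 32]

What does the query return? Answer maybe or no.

Answer: maybe

Derivation:
Step 1: insert x at [16, 26] -> counters=[0,0,0,0,0,0,0,0,0,0,0,0,0,0,0,0,1,0,0,0,0,0,0,0,0,0,1,0,0,0,0,0,0,0,0,0,0,0,0,0]
Step 2: insert jqg at [2, 33] -> counters=[0,0,1,0,0,0,0,0,0,0,0,0,0,0,0,0,1,0,0,0,0,0,0,0,0,0,1,0,0,0,0,0,0,1,0,0,0,0,0,0]
Step 3: insert aom at [21, 27] -> counters=[0,0,1,0,0,0,0,0,0,0,0,0,0,0,0,0,1,0,0,0,0,1,0,0,0,0,1,1,0,0,0,0,0,1,0,0,0,0,0,0]
Step 4: insert df at [7, 29] -> counters=[0,0,1,0,0,0,0,1,0,0,0,0,0,0,0,0,1,0,0,0,0,1,0,0,0,0,1,1,0,1,0,0,0,1,0,0,0,0,0,0]
Step 5: insert mre at [27, 32] -> counters=[0,0,1,0,0,0,0,1,0,0,0,0,0,0,0,0,1,0,0,0,0,1,0,0,0,0,1,2,0,1,0,0,1,1,0,0,0,0,0,0]
Step 6: insert f at [2, 32] -> counters=[0,0,2,0,0,0,0,1,0,0,0,0,0,0,0,0,1,0,0,0,0,1,0,0,0,0,1,2,0,1,0,0,2,1,0,0,0,0,0,0]
Step 7: insert zi at [1, 33] -> counters=[0,1,2,0,0,0,0,1,0,0,0,0,0,0,0,0,1,0,0,0,0,1,0,0,0,0,1,2,0,1,0,0,2,2,0,0,0,0,0,0]
Step 8: insert mvn at [7, 25] -> counters=[0,1,2,0,0,0,0,2,0,0,0,0,0,0,0,0,1,0,0,0,0,1,0,0,0,1,1,2,0,1,0,0,2,2,0,0,0,0,0,0]
Step 9: insert tvf at [6, 36] -> counters=[0,1,2,0,0,0,1,2,0,0,0,0,0,0,0,0,1,0,0,0,0,1,0,0,0,1,1,2,0,1,0,0,2,2,0,0,1,0,0,0]
Step 10: insert jqg at [2, 33] -> counters=[0,1,3,0,0,0,1,2,0,0,0,0,0,0,0,0,1,0,0,0,0,1,0,0,0,1,1,2,0,1,0,0,2,3,0,0,1,0,0,0]
Step 11: delete zi at [1, 33] -> counters=[0,0,3,0,0,0,1,2,0,0,0,0,0,0,0,0,1,0,0,0,0,1,0,0,0,1,1,2,0,1,0,0,2,2,0,0,1,0,0,0]
Step 12: insert zi at [1, 33] -> counters=[0,1,3,0,0,0,1,2,0,0,0,0,0,0,0,0,1,0,0,0,0,1,0,0,0,1,1,2,0,1,0,0,2,3,0,0,1,0,0,0]
Step 13: insert aom at [21, 27] -> counters=[0,1,3,0,0,0,1,2,0,0,0,0,0,0,0,0,1,0,0,0,0,2,0,0,0,1,1,3,0,1,0,0,2,3,0,0,1,0,0,0]
Step 14: insert jqg at [2, 33] -> counters=[0,1,4,0,0,0,1,2,0,0,0,0,0,0,0,0,1,0,0,0,0,2,0,0,0,1,1,3,0,1,0,0,2,4,0,0,1,0,0,0]
Step 15: delete jqg at [2, 33] -> counters=[0,1,3,0,0,0,1,2,0,0,0,0,0,0,0,0,1,0,0,0,0,2,0,0,0,1,1,3,0,1,0,0,2,3,0,0,1,0,0,0]
Step 16: insert df at [7, 29] -> counters=[0,1,3,0,0,0,1,3,0,0,0,0,0,0,0,0,1,0,0,0,0,2,0,0,0,1,1,3,0,2,0,0,2,3,0,0,1,0,0,0]
Query f: check counters[2]=3 counters[32]=2 -> maybe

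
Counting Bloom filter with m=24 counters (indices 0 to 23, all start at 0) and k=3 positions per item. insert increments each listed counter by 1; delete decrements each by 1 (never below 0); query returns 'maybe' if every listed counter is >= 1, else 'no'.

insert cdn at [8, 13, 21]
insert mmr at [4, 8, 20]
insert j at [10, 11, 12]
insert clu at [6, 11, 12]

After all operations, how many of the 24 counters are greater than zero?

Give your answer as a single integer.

Answer: 9

Derivation:
Step 1: insert cdn at [8, 13, 21] -> counters=[0,0,0,0,0,0,0,0,1,0,0,0,0,1,0,0,0,0,0,0,0,1,0,0]
Step 2: insert mmr at [4, 8, 20] -> counters=[0,0,0,0,1,0,0,0,2,0,0,0,0,1,0,0,0,0,0,0,1,1,0,0]
Step 3: insert j at [10, 11, 12] -> counters=[0,0,0,0,1,0,0,0,2,0,1,1,1,1,0,0,0,0,0,0,1,1,0,0]
Step 4: insert clu at [6, 11, 12] -> counters=[0,0,0,0,1,0,1,0,2,0,1,2,2,1,0,0,0,0,0,0,1,1,0,0]
Final counters=[0,0,0,0,1,0,1,0,2,0,1,2,2,1,0,0,0,0,0,0,1,1,0,0] -> 9 nonzero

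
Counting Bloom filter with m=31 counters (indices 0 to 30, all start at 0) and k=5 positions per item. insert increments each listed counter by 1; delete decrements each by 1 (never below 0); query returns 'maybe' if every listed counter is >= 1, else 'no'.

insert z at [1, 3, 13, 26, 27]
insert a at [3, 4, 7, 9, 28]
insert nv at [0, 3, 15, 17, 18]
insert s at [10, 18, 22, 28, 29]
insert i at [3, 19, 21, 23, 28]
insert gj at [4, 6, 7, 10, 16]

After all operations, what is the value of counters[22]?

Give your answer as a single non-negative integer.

Answer: 1

Derivation:
Step 1: insert z at [1, 3, 13, 26, 27] -> counters=[0,1,0,1,0,0,0,0,0,0,0,0,0,1,0,0,0,0,0,0,0,0,0,0,0,0,1,1,0,0,0]
Step 2: insert a at [3, 4, 7, 9, 28] -> counters=[0,1,0,2,1,0,0,1,0,1,0,0,0,1,0,0,0,0,0,0,0,0,0,0,0,0,1,1,1,0,0]
Step 3: insert nv at [0, 3, 15, 17, 18] -> counters=[1,1,0,3,1,0,0,1,0,1,0,0,0,1,0,1,0,1,1,0,0,0,0,0,0,0,1,1,1,0,0]
Step 4: insert s at [10, 18, 22, 28, 29] -> counters=[1,1,0,3,1,0,0,1,0,1,1,0,0,1,0,1,0,1,2,0,0,0,1,0,0,0,1,1,2,1,0]
Step 5: insert i at [3, 19, 21, 23, 28] -> counters=[1,1,0,4,1,0,0,1,0,1,1,0,0,1,0,1,0,1,2,1,0,1,1,1,0,0,1,1,3,1,0]
Step 6: insert gj at [4, 6, 7, 10, 16] -> counters=[1,1,0,4,2,0,1,2,0,1,2,0,0,1,0,1,1,1,2,1,0,1,1,1,0,0,1,1,3,1,0]
Final counters=[1,1,0,4,2,0,1,2,0,1,2,0,0,1,0,1,1,1,2,1,0,1,1,1,0,0,1,1,3,1,0] -> counters[22]=1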